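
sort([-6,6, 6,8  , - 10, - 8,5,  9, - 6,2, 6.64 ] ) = [ - 10, -8 , -6, - 6, 2,5, 6,  6, 6.64, 8,9 ] 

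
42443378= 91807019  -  49363641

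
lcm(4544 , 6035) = 386240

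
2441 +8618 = 11059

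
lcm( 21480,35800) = 107400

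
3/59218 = 3/59218 = 0.00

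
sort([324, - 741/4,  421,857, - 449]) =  [-449 , - 741/4,324,421,857] 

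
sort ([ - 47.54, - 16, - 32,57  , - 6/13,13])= [ - 47.54, - 32,  -  16,-6/13,13,  57 ]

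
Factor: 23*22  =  2^1*11^1*23^1 = 506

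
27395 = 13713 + 13682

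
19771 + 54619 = 74390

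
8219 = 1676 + 6543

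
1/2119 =1/2119=0.00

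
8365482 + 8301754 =16667236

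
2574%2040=534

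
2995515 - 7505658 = - 4510143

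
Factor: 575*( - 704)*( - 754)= 305219200 =2^7*5^2*11^1*13^1*23^1*29^1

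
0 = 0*2572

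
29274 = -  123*(-238)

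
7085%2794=1497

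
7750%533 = 288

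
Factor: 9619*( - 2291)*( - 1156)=2^2*17^2*29^1 * 79^1*9619^1 = 25474921124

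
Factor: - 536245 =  - 5^1*23^1*4663^1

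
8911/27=330  +  1/27 =330.04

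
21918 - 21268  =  650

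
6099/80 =6099/80=76.24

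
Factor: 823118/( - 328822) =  -411559/164411 = -13^ ( - 1 )*19^1*12647^ ( -1)*21661^1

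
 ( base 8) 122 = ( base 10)82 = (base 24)3a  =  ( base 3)10001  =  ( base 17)4e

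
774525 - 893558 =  - 119033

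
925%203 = 113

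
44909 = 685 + 44224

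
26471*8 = 211768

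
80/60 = 4/3=1.33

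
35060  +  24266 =59326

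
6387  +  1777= 8164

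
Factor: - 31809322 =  - 2^1 * 23^1 * 67^1*10321^1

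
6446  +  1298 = 7744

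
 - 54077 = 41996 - 96073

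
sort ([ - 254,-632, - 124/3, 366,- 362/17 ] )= [ - 632, - 254, - 124/3, - 362/17, 366]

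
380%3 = 2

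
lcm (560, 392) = 3920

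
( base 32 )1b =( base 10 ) 43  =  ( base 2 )101011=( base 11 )3a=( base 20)23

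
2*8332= 16664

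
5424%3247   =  2177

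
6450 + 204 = 6654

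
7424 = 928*8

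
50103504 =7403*6768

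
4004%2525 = 1479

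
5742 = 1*5742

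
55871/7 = 55871/7= 7981.57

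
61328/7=61328/7 = 8761.14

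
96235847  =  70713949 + 25521898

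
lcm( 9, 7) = 63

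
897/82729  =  897/82729 = 0.01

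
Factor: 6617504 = 2^5*227^1 * 911^1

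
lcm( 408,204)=408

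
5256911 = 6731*781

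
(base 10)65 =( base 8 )101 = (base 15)45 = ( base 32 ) 21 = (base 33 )1w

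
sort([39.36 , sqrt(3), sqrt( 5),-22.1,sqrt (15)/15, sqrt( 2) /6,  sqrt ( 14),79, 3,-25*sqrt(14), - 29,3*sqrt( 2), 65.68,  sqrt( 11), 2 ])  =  [ - 25*sqrt(14), - 29, - 22.1, sqrt( 2 )/6, sqrt( 15)/15,sqrt (3), 2, sqrt( 5 ),  3,sqrt (11), sqrt( 14 ),3 * sqrt( 2), 39.36,  65.68,79]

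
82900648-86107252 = - 3206604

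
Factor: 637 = 7^2*13^1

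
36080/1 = 36080   =  36080.00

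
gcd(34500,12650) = 1150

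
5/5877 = 5/5877 = 0.00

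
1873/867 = 2 + 139/867 = 2.16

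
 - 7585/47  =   - 162+29/47=- 161.38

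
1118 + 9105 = 10223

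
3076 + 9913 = 12989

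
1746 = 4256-2510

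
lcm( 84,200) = 4200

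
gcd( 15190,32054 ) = 62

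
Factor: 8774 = 2^1*41^1*107^1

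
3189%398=5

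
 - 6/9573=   -1 + 3189/3191 = - 0.00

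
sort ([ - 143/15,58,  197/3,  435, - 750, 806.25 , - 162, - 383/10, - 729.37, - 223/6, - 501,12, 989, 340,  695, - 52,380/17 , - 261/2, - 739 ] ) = [  -  750, - 739 , - 729.37, - 501 , - 162,  -  261/2 , -52 , - 383/10, - 223/6, - 143/15, 12,380/17 , 58 , 197/3,340 , 435,695, 806.25, 989] 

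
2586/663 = 862/221 = 3.90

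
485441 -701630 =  - 216189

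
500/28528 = 125/7132 = 0.02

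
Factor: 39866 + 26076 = 65942 = 2^1*32971^1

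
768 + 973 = 1741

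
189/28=27/4=6.75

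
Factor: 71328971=7^1*41^1*248533^1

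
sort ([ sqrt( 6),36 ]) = [sqrt(6),36]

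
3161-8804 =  - 5643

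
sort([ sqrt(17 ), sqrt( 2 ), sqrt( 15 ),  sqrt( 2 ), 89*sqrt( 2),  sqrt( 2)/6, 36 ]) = [sqrt(2 )/6, sqrt( 2),  sqrt( 2),  sqrt( 15) , sqrt(17) , 36,89*sqrt(2)]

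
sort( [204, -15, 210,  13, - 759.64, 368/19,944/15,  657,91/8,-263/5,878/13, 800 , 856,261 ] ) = [ - 759.64, - 263/5 ,  -  15,91/8, 13, 368/19 , 944/15, 878/13,204,210,261, 657, 800, 856] 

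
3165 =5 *633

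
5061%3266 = 1795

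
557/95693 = 557/95693 = 0.01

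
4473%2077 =319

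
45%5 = 0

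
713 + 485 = 1198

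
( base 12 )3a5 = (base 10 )557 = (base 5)4212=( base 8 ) 1055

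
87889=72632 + 15257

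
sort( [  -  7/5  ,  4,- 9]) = [  -  9 , - 7/5,4 ] 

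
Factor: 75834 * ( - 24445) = -2^1*3^2*5^1 * 11^1 * 383^1*4889^1= - 1853762130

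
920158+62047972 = 62968130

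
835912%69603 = 676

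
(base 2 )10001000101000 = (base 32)8H8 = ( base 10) 8744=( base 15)28CE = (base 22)i1a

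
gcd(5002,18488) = 2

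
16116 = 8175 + 7941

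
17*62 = 1054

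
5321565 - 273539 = 5048026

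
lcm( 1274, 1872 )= 91728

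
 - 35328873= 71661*(-493)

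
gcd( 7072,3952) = 208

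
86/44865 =86/44865 = 0.00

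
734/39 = 734/39 = 18.82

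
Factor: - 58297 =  - 97^1*601^1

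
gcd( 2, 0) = 2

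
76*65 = 4940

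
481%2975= 481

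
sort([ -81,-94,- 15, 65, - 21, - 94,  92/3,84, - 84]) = [-94, - 94, - 84, - 81,-21, - 15,92/3, 65,  84]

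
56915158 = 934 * 60937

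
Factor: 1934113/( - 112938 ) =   -  2^ ( - 1) *3^( - 1 )*7^( - 1)*2689^(  -  1) * 1934113^1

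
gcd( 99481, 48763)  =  1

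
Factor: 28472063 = 43^1*662141^1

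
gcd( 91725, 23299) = 1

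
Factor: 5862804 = 2^2 * 3^1*488567^1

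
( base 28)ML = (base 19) 1ea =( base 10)637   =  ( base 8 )1175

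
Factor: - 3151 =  - 23^1*137^1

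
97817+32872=130689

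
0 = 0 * 33107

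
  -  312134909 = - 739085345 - -426950436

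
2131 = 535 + 1596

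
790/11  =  71 + 9/11= 71.82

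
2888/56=361/7 = 51.57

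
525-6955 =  - 6430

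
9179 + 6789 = 15968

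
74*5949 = 440226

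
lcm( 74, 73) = 5402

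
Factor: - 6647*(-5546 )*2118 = 2^2*3^1*17^2*23^1*47^1*59^1 * 353^1 = 78078506916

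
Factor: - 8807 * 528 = -4650096 = - 2^4*3^1*11^1*8807^1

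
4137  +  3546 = 7683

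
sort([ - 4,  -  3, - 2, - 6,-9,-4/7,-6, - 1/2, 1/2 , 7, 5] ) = [-9,-6, - 6,-4, - 3, - 2 , - 4/7,-1/2, 1/2, 5, 7]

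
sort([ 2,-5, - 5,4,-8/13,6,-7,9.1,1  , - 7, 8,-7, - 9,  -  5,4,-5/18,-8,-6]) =[-9,-8, -7,-7,-7,-6, - 5,-5, - 5, - 8/13, -5/18,1,2,4,4,  6,8 , 9.1] 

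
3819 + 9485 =13304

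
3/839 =3/839= 0.00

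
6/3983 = 6/3983 = 0.00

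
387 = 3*129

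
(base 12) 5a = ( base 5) 240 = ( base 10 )70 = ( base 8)106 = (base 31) 28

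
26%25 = 1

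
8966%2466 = 1568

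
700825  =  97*7225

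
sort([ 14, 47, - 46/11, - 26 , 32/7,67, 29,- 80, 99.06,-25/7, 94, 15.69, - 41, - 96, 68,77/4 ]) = [-96, - 80,-41,-26, - 46/11,-25/7,32/7, 14, 15.69 , 77/4, 29, 47, 67, 68, 94, 99.06 ]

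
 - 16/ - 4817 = 16/4817  =  0.00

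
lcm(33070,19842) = 99210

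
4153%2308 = 1845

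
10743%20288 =10743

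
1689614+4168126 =5857740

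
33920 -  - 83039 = 116959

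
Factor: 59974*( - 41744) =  - 2503554656 = -2^5*157^1*191^1*2609^1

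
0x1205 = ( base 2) 1001000000101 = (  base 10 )4613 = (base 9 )6285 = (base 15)1578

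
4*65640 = 262560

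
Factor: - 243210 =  - 2^1*3^1*5^1*11^2 * 67^1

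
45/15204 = 15/5068 = 0.00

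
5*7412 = 37060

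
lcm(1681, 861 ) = 35301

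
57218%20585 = 16048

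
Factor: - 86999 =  - 11^2*719^1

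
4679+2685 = 7364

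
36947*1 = 36947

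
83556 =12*6963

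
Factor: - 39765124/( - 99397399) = 2^2*7^1*79^1*113^( - 1 )*17977^1*879623^(-1 ) 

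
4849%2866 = 1983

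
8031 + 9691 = 17722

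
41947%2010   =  1747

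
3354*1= 3354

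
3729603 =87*42869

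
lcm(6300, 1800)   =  12600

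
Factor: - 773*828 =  - 640044 = - 2^2*3^2 * 23^1*773^1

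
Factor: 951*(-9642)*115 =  - 2^1*3^2*5^1 * 23^1* 317^1*1607^1   =  -1054497330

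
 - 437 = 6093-6530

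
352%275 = 77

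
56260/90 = 5626/9  =  625.11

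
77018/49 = 1571 + 39/49 = 1571.80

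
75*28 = 2100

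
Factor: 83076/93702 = 2^1*43^1*97^( - 1) = 86/97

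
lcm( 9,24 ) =72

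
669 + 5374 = 6043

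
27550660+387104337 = 414654997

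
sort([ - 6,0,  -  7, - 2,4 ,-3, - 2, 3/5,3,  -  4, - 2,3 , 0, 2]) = [  -  7, - 6, - 4, - 3, - 2, - 2, -2 , 0,0,3/5, 2, 3, 3,4] 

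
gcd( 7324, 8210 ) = 2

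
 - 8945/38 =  - 8945/38=- 235.39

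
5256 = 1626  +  3630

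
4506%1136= 1098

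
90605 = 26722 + 63883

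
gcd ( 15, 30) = 15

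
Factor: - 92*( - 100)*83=2^4*5^2*23^1*83^1=   763600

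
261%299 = 261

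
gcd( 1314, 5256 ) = 1314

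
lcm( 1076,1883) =7532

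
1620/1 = 1620 = 1620.00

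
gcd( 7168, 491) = 1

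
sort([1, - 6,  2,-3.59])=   [-6 , - 3.59,1, 2 ]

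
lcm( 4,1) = 4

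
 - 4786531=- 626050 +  - 4160481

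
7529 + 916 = 8445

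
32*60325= 1930400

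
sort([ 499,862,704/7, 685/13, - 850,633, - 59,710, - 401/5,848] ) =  [- 850, - 401/5,-59,685/13, 704/7,499 , 633 , 710, 848,  862] 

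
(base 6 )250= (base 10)102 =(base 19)57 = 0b1100110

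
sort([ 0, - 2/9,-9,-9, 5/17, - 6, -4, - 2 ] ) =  [ - 9, - 9 , - 6, - 4, -2, - 2/9, 0,5/17]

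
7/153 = 7/153 = 0.05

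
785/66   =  785/66  =  11.89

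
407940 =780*523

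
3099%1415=269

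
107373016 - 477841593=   -  370468577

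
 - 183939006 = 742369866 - 926308872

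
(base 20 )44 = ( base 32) 2K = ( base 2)1010100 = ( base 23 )3F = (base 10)84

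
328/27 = 328/27 = 12.15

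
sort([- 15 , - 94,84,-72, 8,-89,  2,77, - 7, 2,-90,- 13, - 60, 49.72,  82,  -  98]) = [ - 98,- 94, - 90,- 89, - 72,-60, - 15,  -  13,-7, 2,2,8,  49.72, 77,82,84 ] 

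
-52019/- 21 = 52019/21 = 2477.10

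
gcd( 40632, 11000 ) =8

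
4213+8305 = 12518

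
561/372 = 187/124 = 1.51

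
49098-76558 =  - 27460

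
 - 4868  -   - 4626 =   -  242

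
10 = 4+6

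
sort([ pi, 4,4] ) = [ pi,4,  4]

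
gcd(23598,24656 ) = 46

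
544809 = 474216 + 70593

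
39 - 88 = -49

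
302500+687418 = 989918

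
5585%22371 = 5585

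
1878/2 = 939 = 939.00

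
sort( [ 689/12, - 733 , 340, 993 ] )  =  [ - 733,  689/12, 340,  993 ]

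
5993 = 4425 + 1568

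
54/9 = 6 = 6.00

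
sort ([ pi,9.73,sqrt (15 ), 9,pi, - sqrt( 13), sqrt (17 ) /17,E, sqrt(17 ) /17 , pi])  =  [ - sqrt(13 ), sqrt(17)/17, sqrt(17 )/17, E,pi,  pi,  pi, sqrt( 15 ), 9,9.73 ] 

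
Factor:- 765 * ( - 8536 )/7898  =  296820/359 =2^2*3^2*5^1*17^1 *97^1 * 359^( - 1 )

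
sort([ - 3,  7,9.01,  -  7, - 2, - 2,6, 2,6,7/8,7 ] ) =[ - 7, - 3, - 2, - 2, 7/8,2,6,  6, 7,7, 9.01]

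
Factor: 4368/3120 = 5^( - 1) * 7^1 = 7/5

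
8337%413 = 77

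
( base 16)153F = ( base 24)9AF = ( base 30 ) 619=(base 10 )5439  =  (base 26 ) 815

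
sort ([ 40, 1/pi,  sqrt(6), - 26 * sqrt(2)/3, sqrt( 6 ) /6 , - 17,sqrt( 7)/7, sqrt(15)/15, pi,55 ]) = [ - 17, - 26 * sqrt ( 2)/3, sqrt(15 ) /15, 1/pi, sqrt (7 )/7, sqrt(6)/6, sqrt(6) , pi, 40, 55 ] 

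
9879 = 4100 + 5779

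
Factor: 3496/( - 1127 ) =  - 2^3*7^( -2)*19^1= - 152/49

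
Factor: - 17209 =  - 17209^1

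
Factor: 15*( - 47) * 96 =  - 2^5 * 3^2*5^1 * 47^1  =  - 67680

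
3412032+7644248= 11056280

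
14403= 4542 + 9861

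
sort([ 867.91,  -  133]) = [ - 133, 867.91]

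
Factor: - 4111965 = - 3^4*5^1*11^1*13^1*71^1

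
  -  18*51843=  - 933174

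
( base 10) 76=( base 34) 28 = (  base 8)114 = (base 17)48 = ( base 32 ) 2c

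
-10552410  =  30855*(-342)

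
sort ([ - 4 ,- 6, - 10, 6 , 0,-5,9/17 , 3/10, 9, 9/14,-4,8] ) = [ - 10 , - 6,-5,  -  4 ,- 4, 0,3/10 , 9/17 , 9/14,6 , 8, 9 ]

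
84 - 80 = 4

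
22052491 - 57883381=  - 35830890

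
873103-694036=179067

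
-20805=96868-117673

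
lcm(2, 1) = 2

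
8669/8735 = 8669/8735 =0.99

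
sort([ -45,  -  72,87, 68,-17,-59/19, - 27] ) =[ - 72, - 45, - 27,- 17, -59/19,  68,87]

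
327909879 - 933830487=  - 605920608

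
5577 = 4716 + 861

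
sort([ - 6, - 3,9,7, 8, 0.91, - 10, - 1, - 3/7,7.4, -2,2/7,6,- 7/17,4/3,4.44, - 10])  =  [ -10,-10, - 6, -3,-2, - 1, - 3/7, - 7/17,2/7,0.91,4/3,4.44,6,7, 7.4,8,9]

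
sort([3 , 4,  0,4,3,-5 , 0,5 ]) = [ - 5,0,0,3  ,  3 , 4,4,5 ]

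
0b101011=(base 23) 1K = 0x2b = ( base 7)61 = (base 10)43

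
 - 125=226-351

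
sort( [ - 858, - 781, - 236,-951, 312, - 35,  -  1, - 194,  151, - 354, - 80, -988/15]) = [ - 951, - 858, - 781,-354 ,- 236, - 194 , - 80,- 988/15, - 35, - 1,  151,312] 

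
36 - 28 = 8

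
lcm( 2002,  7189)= 158158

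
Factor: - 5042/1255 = - 2^1*5^( - 1)*251^ (-1 )*2521^1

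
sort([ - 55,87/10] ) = [ - 55,87/10]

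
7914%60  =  54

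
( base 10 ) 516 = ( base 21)13C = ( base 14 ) 28C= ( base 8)1004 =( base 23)MA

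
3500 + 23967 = 27467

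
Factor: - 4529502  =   - 2^1*3^2*251639^1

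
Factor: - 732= - 2^2*3^1*61^1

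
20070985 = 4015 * 4999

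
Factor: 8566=2^1*4283^1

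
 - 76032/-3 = 25344/1 = 25344.00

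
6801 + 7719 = 14520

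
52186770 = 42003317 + 10183453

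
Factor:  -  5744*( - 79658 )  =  457555552 = 2^5*359^1*39829^1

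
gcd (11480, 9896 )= 8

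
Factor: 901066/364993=2^1*364993^( - 1) *450533^1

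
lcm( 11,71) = 781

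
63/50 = 1 + 13/50 = 1.26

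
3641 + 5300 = 8941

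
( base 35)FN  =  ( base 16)224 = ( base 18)1C8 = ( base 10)548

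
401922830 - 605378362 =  - 203455532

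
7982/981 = 7982/981 = 8.14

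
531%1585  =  531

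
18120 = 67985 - 49865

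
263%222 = 41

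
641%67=38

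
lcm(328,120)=4920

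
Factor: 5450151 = 3^1 *7^1*259531^1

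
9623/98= 9623/98= 98.19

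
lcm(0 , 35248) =0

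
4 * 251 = 1004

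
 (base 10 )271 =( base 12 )1A7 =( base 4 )10033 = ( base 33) 87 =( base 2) 100001111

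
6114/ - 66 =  - 93+4/11 = -92.64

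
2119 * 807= 1710033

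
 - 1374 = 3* ( - 458 ) 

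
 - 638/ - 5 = 127 + 3/5 = 127.60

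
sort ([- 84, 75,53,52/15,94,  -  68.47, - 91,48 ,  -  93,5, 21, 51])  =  [ - 93,-91, - 84,- 68.47,52/15, 5,21,48,51,  53,75,94] 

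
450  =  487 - 37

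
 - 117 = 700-817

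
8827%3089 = 2649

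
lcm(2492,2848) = 19936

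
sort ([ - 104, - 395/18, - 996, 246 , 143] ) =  [ - 996,  -  104, - 395/18, 143,  246] 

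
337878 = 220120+117758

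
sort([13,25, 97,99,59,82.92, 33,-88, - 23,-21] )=[-88, - 23 , - 21,13, 25, 33, 59, 82.92,97, 99] 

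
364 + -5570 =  - 5206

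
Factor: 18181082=2^1 * 389^1*23369^1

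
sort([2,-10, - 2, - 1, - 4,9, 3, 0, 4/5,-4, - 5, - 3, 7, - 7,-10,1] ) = [  -  10,-10, - 7,  -  5, - 4,-4,-3, - 2,-1,0, 4/5,1, 2, 3,7, 9]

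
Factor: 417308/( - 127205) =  - 2^2*5^( - 1 ) *13^(-1)*19^(-1 )*103^( - 1)  *104327^1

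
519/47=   519/47 = 11.04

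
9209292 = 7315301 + 1893991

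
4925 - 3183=1742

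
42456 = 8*5307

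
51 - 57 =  - 6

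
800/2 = 400 = 400.00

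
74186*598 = 44363228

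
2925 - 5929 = -3004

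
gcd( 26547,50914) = 1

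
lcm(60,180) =180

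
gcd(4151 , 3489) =1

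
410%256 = 154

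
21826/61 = 21826/61 = 357.80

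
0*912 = 0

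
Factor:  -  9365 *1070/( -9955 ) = 2^1*5^1*11^ (-1 )*107^1 * 181^( - 1)*1873^1 = 2004110/1991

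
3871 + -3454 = 417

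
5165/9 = 573+8/9 = 573.89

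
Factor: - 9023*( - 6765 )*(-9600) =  -2^7*3^2*5^3*7^1 *11^1 * 41^1 * 1289^1 = -585989712000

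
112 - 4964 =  - 4852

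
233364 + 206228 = 439592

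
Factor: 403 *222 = 2^1 * 3^1*13^1 * 31^1* 37^1 = 89466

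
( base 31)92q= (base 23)gbk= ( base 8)21041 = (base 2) 10001000100001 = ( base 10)8737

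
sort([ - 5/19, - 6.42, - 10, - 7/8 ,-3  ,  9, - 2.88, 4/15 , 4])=[ - 10, - 6.42, - 3, - 2.88, - 7/8,  -  5/19, 4/15,4,  9] 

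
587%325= 262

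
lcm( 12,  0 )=0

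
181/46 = 3 + 43/46 = 3.93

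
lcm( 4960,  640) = 19840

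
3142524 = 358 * 8778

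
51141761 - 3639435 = 47502326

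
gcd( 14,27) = 1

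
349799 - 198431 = 151368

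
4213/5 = 4213/5 = 842.60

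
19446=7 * 2778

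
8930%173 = 107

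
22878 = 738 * 31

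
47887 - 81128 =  - 33241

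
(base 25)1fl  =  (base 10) 1021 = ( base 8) 1775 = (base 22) 229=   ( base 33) uv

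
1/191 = 1/191=0.01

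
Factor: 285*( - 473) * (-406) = 54730830 = 2^1*3^1 * 5^1*7^1* 11^1*19^1 * 29^1 * 43^1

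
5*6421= 32105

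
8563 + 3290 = 11853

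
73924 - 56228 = 17696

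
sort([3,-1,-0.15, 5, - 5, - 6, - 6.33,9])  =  [ - 6.33, - 6,-5, - 1,-0.15,3, 5, 9]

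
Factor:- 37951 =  - 37951^1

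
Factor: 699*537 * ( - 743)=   -  278894709=-3^2 * 179^1*233^1*743^1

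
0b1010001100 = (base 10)652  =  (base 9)804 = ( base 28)n8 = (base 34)j6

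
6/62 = 3/31= 0.10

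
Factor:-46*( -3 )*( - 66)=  - 2^2*3^2 * 11^1*23^1 = - 9108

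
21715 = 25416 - 3701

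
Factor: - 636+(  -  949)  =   - 1585 = - 5^1*317^1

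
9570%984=714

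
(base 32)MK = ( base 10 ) 724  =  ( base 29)OS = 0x2D4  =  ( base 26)11M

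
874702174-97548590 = 777153584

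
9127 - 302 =8825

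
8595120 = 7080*1214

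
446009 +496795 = 942804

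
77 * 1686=129822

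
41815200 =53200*786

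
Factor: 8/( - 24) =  - 3^( - 1 )=- 1/3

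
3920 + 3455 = 7375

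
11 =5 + 6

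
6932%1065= 542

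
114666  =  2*57333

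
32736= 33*992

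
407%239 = 168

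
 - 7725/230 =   -  34 + 19/46 = - 33.59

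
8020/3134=4010/1567=2.56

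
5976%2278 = 1420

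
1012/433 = 2 + 146/433 = 2.34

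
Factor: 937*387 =362619 = 3^2*43^1 * 937^1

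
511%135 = 106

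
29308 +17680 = 46988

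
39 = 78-39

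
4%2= 0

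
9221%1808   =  181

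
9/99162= 1/11018 = 0.00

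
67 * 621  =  41607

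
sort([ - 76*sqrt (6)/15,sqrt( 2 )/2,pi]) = [ - 76*sqrt ( 6)/15, sqrt( 2)/2,pi]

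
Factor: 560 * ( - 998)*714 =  - 2^6* 3^1*5^1*7^2*17^1*499^1 = - 399040320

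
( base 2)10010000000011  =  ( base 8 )22003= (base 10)9219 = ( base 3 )110122110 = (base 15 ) 2AE9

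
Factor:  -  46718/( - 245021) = 2^1*17^( - 1)*29^( - 1)*47^1 = 94/493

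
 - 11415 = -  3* 3805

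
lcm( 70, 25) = 350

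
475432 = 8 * 59429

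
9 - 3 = 6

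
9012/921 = 9 + 241/307 = 9.79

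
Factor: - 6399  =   - 3^4*79^1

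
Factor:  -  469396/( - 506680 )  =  491/530 = 2^( - 1) * 5^(-1 )*53^( - 1 ) * 491^1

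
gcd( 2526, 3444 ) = 6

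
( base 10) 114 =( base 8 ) 162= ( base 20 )5e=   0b1110010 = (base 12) 96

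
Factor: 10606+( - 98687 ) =  -  7^1*12583^1 = - 88081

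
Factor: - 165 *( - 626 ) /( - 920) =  - 10329/92 = - 2^( - 2)*3^1*11^1*23^( - 1) * 313^1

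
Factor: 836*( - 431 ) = - 2^2*11^1*19^1*431^1 = -360316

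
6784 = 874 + 5910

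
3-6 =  - 3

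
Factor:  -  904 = -2^3*113^1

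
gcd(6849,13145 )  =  1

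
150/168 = 25/28=0.89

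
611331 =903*677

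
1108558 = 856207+252351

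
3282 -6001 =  - 2719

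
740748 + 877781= 1618529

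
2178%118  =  54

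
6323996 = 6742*938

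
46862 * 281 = 13168222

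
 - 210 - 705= -915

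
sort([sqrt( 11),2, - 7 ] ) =[ - 7 , 2, sqrt(11)]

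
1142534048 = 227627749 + 914906299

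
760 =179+581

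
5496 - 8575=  - 3079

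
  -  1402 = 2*(-701)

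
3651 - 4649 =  - 998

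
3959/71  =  55 + 54/71 = 55.76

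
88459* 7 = 619213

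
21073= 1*21073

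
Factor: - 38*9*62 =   -  21204 =-2^2*3^2*19^1  *  31^1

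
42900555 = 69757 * 615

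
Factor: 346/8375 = 2^1*5^ ( - 3 )*67^(-1)*173^1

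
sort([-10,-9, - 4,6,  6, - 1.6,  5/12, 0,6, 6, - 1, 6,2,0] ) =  [-10, - 9, - 4,  -  1.6, - 1 , 0, 0, 5/12, 2,6,6,6,  6,6]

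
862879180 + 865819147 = 1728698327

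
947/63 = 15 + 2/63 = 15.03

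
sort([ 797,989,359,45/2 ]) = [ 45/2, 359, 797, 989]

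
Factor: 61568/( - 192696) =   -  208/651 = - 2^4*3^( - 1)*7^(-1) * 13^1*31^( - 1 ) 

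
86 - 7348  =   - 7262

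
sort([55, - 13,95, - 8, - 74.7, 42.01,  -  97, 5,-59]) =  [ - 97 , - 74.7, - 59 , - 13, - 8, 5,  42.01,55, 95 ]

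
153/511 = 153/511 = 0.30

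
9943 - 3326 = 6617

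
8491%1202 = 77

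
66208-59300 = 6908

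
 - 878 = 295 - 1173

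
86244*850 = 73307400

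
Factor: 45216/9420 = 2^3*3^1* 5^( - 1) = 24/5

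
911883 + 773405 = 1685288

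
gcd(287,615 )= 41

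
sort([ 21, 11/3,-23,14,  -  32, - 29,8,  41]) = [ - 32, - 29,-23,11/3,8,14,21,  41 ] 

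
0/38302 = 0= 0.00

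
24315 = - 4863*( - 5 )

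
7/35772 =7/35772 = 0.00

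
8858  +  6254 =15112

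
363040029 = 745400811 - 382360782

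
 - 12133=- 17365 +5232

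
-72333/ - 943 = 76 + 665/943 = 76.71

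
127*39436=5008372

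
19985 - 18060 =1925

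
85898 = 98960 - 13062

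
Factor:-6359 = -6359^1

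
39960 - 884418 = -844458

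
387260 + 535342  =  922602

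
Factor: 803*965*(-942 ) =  - 729951090 = - 2^1*3^1*5^1*11^1*73^1 * 157^1*193^1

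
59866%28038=3790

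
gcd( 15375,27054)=3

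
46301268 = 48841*948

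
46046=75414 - 29368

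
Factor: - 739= - 739^1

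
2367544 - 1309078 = 1058466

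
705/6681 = 235/2227= 0.11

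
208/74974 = 104/37487= 0.00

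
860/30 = 28  +  2/3  =  28.67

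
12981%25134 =12981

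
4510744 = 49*92056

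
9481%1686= 1051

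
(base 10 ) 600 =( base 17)215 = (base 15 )2A0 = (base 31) jb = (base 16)258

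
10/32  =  5/16 = 0.31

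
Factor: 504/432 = 2^( - 1 )*3^ ( - 1) *7^1 = 7/6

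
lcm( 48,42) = 336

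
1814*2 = 3628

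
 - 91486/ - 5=91486/5 = 18297.20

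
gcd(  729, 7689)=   3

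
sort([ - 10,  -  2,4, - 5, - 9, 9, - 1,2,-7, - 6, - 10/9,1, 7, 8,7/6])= [ - 10, - 9, - 7, - 6 , - 5 , - 2, - 10/9, - 1, 1, 7/6,2,4, 7,8, 9]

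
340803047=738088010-397284963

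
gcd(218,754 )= 2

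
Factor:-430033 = -107^1*4019^1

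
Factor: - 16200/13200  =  -2^ ( - 1)* 3^3*11^( - 1)=- 27/22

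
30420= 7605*4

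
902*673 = 607046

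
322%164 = 158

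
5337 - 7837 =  - 2500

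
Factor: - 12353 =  - 11^1* 1123^1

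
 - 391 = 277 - 668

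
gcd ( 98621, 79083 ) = 1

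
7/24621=7/24621  =  0.00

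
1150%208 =110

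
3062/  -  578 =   -  6+ 203/289 =- 5.30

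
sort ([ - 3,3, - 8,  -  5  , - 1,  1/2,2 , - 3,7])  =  [ - 8, - 5, - 3,  -  3,-1, 1/2, 2,3,7 ]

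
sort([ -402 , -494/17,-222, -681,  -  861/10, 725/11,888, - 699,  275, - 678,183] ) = [ - 699,- 681,  -  678,  -  402 ,  -  222, - 861/10  ,  -  494/17,725/11 , 183, 275, 888]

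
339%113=0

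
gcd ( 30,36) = 6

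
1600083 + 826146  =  2426229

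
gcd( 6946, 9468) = 2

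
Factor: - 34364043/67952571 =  -3^1*7^2*29^1*487^( - 1)*2687^1*46511^( - 1) = - 11454681/22650857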